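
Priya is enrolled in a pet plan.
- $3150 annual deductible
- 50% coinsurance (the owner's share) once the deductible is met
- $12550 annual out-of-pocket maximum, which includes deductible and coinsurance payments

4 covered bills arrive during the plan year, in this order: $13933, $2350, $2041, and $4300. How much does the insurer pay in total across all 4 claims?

$10074

Claim 1 — $13933: $3150 to deductible, leaving $10783; owner's 50% is $5391.50. Cost to owner: $8541.50. OOP to date $8541.50. Plan pays $13933 − $8541.50 = $5391.50.
Claim 2 — $2350: deductible met; 50% of $2350 = $1175. Owner owes $1175 (running OOP $9716.50). Plan pays $2350 − $1175 = $1175.
Claim 3 — $2041: 50% coinsurance on $2041 = $1020.50. Cost to owner: $1020.50. OOP to date $10737. Plan pays $2041 − $1020.50 = $1020.50.
Claim 4 — $4300: deductible met; 50% of $4300 = $2150. OOP would hit $12887 > $12550, so the cap limits the owner to $12550 − $10737 = $1813. Plan pays $4300 − $1813 = $2487.
Insurer total: $5391.50 + $1175 + $1020.50 + $2487 = $10074.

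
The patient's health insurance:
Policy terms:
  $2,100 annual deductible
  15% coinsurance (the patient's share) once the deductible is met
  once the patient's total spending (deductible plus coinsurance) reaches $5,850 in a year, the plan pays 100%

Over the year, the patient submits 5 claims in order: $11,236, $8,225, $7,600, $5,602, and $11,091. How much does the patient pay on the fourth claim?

$5.85

Claim 1 ($11,236): $2,100 finishes the deductible; $9,136 goes to coinsurance; 15% of $9,136 = $1,370.40. Cost to patient: $3,470.40. OOP to date $3,470.40.
Claim 2 ($8,225): deductible already satisfied, so patient's share is 15% × $8,225 = $1,233.75. Cost to patient: $1,233.75. OOP to date $4,704.15.
Claim 3 ($7,600): deductible already satisfied, so patient's share is 15% × $7,600 = $1,140. Patient owes $1,140 (running OOP $5,844.15).
Claim 4 ($5,602): 15% coinsurance on $5,602 = $840.30. That would push OOP to $6,684.45, over the $5,850 cap, so patient pays $5,850 − $5,844.15 = $5.85.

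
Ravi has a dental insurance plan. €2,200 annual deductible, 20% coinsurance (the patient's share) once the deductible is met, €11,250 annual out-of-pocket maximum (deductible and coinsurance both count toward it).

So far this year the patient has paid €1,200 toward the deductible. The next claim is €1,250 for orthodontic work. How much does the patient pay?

€1,050

Deductible still to meet: €2,200 − €1,200 = €1,000.
After the €1,000 deductible portion, €1,250 − €1,000 = €250 is subject to coinsurance.
Coinsurance: €250 × 20% = €50.
That puts the patient's cost at €1,000 + €50 = €1,050 before any cap.
Cumulative spending €1,200 + €1,050 = €2,250 stays under the €11,250 maximum.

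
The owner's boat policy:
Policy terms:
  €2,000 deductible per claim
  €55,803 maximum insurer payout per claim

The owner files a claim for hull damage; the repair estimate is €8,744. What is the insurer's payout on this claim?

After the deductible, €8,744 − €2,000 = €6,744 remains.
€6,744 ≤ €55,803, so the limit doesn't bind; insurer pays €6,744.

€6,744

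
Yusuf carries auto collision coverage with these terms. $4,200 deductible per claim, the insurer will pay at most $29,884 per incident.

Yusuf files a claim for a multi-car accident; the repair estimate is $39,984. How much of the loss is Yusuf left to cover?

$10,100

Less the $4,200 deductible: $39,984 − $4,200 = $35,784.
The $29,884 per-incident cap binds; insurer pays $29,884.
Driver's share is the uncovered remainder: $39,984 − $29,884 = $10,100.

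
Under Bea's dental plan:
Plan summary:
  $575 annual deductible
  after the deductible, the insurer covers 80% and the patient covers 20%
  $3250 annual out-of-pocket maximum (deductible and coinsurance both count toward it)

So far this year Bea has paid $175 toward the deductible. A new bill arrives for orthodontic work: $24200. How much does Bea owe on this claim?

$3075

Remaining deductible: $575 − $175 = $400.
That leaves $24200 − $400 = $23800 for coinsurance.
Coinsurance: $23800 × 20% = $4760.
That puts the patient's cost at $400 + $4760 = $5160 before any cap.
Year-to-date out-of-pocket would reach $175 + $5160 = $5335, above the $3250 maximum, so the patient pays only $3250 − $175 = $3075.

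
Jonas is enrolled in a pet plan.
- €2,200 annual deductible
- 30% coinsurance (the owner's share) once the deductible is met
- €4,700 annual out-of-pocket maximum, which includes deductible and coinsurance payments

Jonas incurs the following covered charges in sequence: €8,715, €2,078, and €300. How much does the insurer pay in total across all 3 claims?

Claim 1 (€8,715): €2,200 to deductible, leaving €6,515; 30% of €6,515 = €1,954.50. Owner pays €4,154.50; OOP now €4,154.50. Plan pays €8,715 − €4,154.50 = €4,560.50.
Claim 2 (€2,078): deductible already satisfied, so owner's share is 30% × €2,078 = €623.40. OOP would hit €4,777.90 > €4,700, so the cap limits the owner to €4,700 − €4,154.50 = €545.50. Plan pays €2,078 − €545.50 = €1,532.50.
Claim 3 (€300): 30% coinsurance on €300 = €90. Adding that to €4,700 gives €4,790, past the €4,700 cap; owner pays only €4,700 − €4,700 = €0. Plan pays €300 − €0 = €300.
Insurer total: €4,560.50 + €1,532.50 + €300 = €6,393.

€6,393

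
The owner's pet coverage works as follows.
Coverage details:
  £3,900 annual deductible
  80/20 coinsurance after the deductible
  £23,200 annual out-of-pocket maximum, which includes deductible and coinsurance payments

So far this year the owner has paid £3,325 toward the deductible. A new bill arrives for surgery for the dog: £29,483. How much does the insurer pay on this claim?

£3,325 of the £3,900 deductible is already met, leaving £575.
After the £575 deductible portion, £29,483 − £575 = £28,908 is subject to coinsurance.
Owner's 20% share of £28,908 is £5,781.60.
That puts the owner's cost at £575 + £5,781.60 = £6,356.60 before any cap.
Cumulative spending £3,325 + £6,356.60 = £9,681.60 stays under the £23,200 maximum.
The insurer covers the remainder: £29,483 − £6,356.60 = £23,126.40.

£23,126.40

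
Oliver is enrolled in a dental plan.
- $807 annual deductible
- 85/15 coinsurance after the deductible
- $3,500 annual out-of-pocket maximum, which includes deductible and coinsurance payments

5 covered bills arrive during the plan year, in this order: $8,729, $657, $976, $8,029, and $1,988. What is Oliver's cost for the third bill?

#1 ($8,729): deductible takes $807, $7,922 remains; patient's 15% is $1,188.30. Patient pays $1,995.30; OOP now $1,995.30.
#2 ($657): deductible already satisfied, so patient's share is 15% × $657 = $98.55. Patient owes $98.55 (running OOP $2,093.85).
#3 ($976): deductible already satisfied, so patient's share is 15% × $976 = $146.40. Patient owes $146.40 (running OOP $2,240.25).

$146.40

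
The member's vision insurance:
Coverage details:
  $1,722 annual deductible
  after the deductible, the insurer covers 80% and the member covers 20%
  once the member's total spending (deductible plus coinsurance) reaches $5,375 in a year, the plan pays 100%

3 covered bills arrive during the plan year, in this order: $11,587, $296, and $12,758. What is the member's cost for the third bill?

#1 ($11,587): $1,722 finishes the deductible; $9,865 goes to coinsurance; 20% of $9,865 = $1,973. Member pays $3,695; OOP now $3,695.
#2 ($296): 20% coinsurance on $296 = $59.20. Cost to member: $59.20. OOP to date $3,754.20.
#3 ($12,758): 20% coinsurance on $12,758 = $2,551.60. That would push OOP to $6,305.80, over the $5,375 cap, so member pays $5,375 − $3,754.20 = $1,620.80.

$1,620.80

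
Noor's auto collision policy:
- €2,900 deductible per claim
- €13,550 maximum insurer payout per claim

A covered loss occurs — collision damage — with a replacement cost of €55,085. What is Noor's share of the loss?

Subtract the deductible: €55,085 − €2,900 = €52,185.
Since €52,185 > €13,550, the payout is capped at €13,550.
Driver's share is the uncovered remainder: €55,085 − €13,550 = €41,535.

€41,535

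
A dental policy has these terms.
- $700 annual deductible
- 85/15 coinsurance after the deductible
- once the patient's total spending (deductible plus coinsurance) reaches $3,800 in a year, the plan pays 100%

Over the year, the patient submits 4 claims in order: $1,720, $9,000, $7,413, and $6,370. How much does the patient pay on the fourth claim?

#1 ($1,720): $700 finishes the deductible; $1,020 goes to coinsurance; coinsurance $1,020 × 15% = $153. Patient owes $853 (running OOP $853).
#2 ($9,000): deductible already satisfied, so patient's share is 15% × $9,000 = $1,350. Patient pays $1,350; OOP now $2,203.
#3 ($7,413): 15% coinsurance on $7,413 = $1,111.95. Patient owes $1,111.95 (running OOP $3,314.95).
#4 ($6,370): deductible met; 15% of $6,370 = $955.50. That would push OOP to $4,270.45, over the $3,800 cap, so patient pays $3,800 − $3,314.95 = $485.05.

$485.05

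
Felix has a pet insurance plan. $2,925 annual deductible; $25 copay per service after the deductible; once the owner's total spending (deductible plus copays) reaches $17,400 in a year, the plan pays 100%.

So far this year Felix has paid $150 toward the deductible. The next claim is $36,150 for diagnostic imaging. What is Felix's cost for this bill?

$150 of the $2,925 deductible is already met, leaving $2,775.
That leaves $36,150 − $2,775 = $33,375 for the copay.
Copay on this service: $25.
That puts the owner's cost at $2,775 + $25 = $2,800 before any cap.
Total out-of-pocket so far would be $150 + $2,800 = $2,950, below the $17,400 cap — no reduction.

$2,800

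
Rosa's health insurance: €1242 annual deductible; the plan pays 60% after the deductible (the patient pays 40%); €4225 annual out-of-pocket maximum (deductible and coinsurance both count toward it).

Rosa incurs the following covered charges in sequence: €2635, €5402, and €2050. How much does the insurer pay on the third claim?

#1 (€2635): €1242 finishes the deductible; €1393 goes to coinsurance; patient's 40% is €557.20. Cost to patient: €1799.20. OOP to date €1799.20. Plan pays €2635 − €1799.20 = €835.80.
#2 (€5402): deductible already satisfied, so patient's share is 40% × €5402 = €2160.80. Patient owes €2160.80 (running OOP €3960). Plan pays €5402 − €2160.80 = €3241.20.
#3 (€2050): 40% coinsurance on €2050 = €820. That would push OOP to €4780, over the €4225 cap, so patient pays €4225 − €3960 = €265. Plan pays €2050 − €265 = €1785.

€1785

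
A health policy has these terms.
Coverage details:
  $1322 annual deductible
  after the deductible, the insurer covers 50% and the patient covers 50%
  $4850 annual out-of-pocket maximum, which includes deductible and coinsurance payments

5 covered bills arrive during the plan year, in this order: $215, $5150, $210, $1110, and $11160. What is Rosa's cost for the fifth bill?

$846.50

Claim 1 ($215): all of it applies to the deductible. Patient owes $215 (running OOP $215).
Claim 2 ($5150): deductible takes $1107, $4043 remains; 50% of $4043 = $2021.50. Patient owes $3128.50 (running OOP $3343.50).
Claim 3 ($210): deductible already satisfied, so patient's share is 50% × $210 = $105. Patient pays $105; OOP now $3448.50.
Claim 4 ($1110): 50% coinsurance on $1110 = $555. Patient pays $555; OOP now $4003.50.
Claim 5 ($11160): deductible met; 50% of $11160 = $5580. Adding that to $4003.50 gives $9583.50, past the $4850 cap; patient pays only $4850 − $4003.50 = $846.50.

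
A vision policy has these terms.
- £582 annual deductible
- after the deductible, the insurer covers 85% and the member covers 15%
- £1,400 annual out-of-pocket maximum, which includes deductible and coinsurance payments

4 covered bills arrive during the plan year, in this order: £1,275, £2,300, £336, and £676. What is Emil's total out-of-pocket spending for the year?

Bill 1, £1,275: £582 finishes the deductible; £693 goes to coinsurance; coinsurance £693 × 15% = £103.95. Member owes £685.95 (running OOP £685.95).
Bill 2, £2,300: 15% coinsurance on £2,300 = £345. Member pays £345; OOP now £1,030.95.
Bill 3, £336: 15% coinsurance on £336 = £50.40. Member owes £50.40 (running OOP £1,081.35).
Bill 4, £676: deductible already satisfied, so member's share is 15% × £676 = £101.40. Cost to member: £101.40. OOP to date £1,182.75.
Summing the member's payments: £685.95 + £345 + £50.40 + £101.40 = £1,182.75.

£1,182.75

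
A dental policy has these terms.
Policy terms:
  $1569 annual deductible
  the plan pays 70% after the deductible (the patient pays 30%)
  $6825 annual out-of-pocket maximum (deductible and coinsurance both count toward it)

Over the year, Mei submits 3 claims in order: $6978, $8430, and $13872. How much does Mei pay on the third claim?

$1104.30

Claim 1 ($6978): $1569 finishes the deductible; $5409 goes to coinsurance; coinsurance $5409 × 30% = $1622.70. Patient owes $3191.70 (running OOP $3191.70).
Claim 2 ($8430): 30% coinsurance on $8430 = $2529. Patient owes $2529 (running OOP $5720.70).
Claim 3 ($13872): 30% coinsurance on $13872 = $4161.60. That would push OOP to $9882.30, over the $6825 cap, so patient pays $6825 − $5720.70 = $1104.30.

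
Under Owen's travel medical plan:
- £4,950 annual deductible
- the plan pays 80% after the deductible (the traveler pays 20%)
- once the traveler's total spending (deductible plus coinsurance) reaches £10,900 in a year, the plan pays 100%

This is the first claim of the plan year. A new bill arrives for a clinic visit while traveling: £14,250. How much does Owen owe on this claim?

£6,810

The full £4,950 deductible is still open; £4,950 of this bill applies to it.
The remaining £9,300 (= £14,250 − £4,950) moves to coinsurance.
20% of £9,300 = £1,860 falls to the traveler.
That puts the traveler's cost at £4,950 + £1,860 = £6,810 before any cap.
Total out-of-pocket so far would be £0 + £6,810 = £6,810, below the £10,900 cap — no reduction.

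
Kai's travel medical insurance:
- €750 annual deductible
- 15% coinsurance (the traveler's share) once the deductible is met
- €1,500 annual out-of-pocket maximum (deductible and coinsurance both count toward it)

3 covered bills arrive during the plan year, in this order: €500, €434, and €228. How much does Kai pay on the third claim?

Bill 1, €500: entire amount goes to the deductible. Traveler pays €500; OOP now €500.
Bill 2, €434: €250 finishes the deductible; €184 goes to coinsurance; 15% of €184 = €27.60. Traveler owes €277.60 (running OOP €777.60).
Bill 3, €228: deductible already satisfied, so traveler's share is 15% × €228 = €34.20. Cost to traveler: €34.20. OOP to date €811.80.

€34.20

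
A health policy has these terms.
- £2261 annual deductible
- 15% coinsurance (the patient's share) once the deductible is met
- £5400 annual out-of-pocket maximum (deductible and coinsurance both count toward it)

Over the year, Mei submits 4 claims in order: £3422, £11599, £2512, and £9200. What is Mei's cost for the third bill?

£376.80

Claim 1 (£3422): deductible takes £2261, £1161 remains; coinsurance £1161 × 15% = £174.15. Cost to patient: £2435.15. OOP to date £2435.15.
Claim 2 (£11599): deductible already satisfied, so patient's share is 15% × £11599 = £1739.85. Cost to patient: £1739.85. OOP to date £4175.
Claim 3 (£2512): deductible already satisfied, so patient's share is 15% × £2512 = £376.80. Cost to patient: £376.80. OOP to date £4551.80.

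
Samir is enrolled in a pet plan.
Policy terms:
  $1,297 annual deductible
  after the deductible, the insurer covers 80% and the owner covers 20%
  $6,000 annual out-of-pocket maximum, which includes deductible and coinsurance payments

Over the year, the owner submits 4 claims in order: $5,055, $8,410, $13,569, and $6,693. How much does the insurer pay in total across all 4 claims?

Claim 1 ($5,055): $1,297 finishes the deductible; $3,758 goes to coinsurance; owner's 20% is $751.60. Cost to owner: $2,048.60. OOP to date $2,048.60. Insurer: $5,055 − $2,048.60 = $3,006.40.
Claim 2 ($8,410): deductible already satisfied, so owner's share is 20% × $8,410 = $1,682. Owner owes $1,682 (running OOP $3,730.60). Plan pays $8,410 − $1,682 = $6,728.
Claim 3 ($13,569): deductible met; 20% of $13,569 = $2,713.80. That would push OOP to $6,444.40, over the $6,000 cap, so owner pays $6,000 − $3,730.60 = $2,269.40. Plan pays $13,569 − $2,269.40 = $11,299.60.
Claim 4 ($6,693): deductible already satisfied, so owner's share is 20% × $6,693 = $1,338.60. OOP would hit $7,338.60 > $6,000, so the cap limits the owner to $6,000 − $6,000 = $0. Insurer: $6,693 − $0 = $6,693.
Insurer total: $3,006.40 + $6,728 + $11,299.60 + $6,693 = $27,727.

$27,727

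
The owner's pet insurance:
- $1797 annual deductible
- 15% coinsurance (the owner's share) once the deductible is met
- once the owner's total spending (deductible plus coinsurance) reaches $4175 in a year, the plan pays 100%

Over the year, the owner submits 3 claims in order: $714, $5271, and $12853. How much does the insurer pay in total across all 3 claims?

$14663

Claim 1 — $714: fully absorbed by the deductible. Owner pays $714; OOP now $714. Plan pays $714 − $714 = $0.
Claim 2 — $5271: $1083 finishes the deductible; $4188 goes to coinsurance; coinsurance $4188 × 15% = $628.20. Owner owes $1711.20 (running OOP $2425.20). Plan pays $5271 − $1711.20 = $3559.80.
Claim 3 — $12853: deductible already satisfied, so owner's share is 15% × $12853 = $1927.95. OOP would hit $4353.15 > $4175, so the cap limits the owner to $4175 − $2425.20 = $1749.80. Insurer: $12853 − $1749.80 = $11103.20.
Insurer total: $0 + $3559.80 + $11103.20 = $14663.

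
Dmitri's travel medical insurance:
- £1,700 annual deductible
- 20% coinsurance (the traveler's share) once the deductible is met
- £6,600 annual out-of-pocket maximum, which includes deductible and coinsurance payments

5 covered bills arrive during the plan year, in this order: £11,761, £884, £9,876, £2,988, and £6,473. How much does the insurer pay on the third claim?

Bill 1, £11,761: deductible takes £1,700, £10,061 remains; 20% of £10,061 = £2,012.20. Traveler pays £3,712.20; OOP now £3,712.20. Insurer: £11,761 − £3,712.20 = £8,048.80.
Bill 2, £884: deductible met; 20% of £884 = £176.80. Traveler pays £176.80; OOP now £3,889. Plan pays £884 − £176.80 = £707.20.
Bill 3, £9,876: 20% coinsurance on £9,876 = £1,975.20. Cost to traveler: £1,975.20. OOP to date £5,864.20. Plan pays £9,876 − £1,975.20 = £7,900.80.

£7,900.80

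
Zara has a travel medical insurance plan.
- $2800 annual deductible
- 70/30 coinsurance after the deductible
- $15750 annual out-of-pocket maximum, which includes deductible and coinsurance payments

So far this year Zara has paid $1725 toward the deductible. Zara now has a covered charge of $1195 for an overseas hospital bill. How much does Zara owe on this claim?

Remaining deductible: $2800 − $1725 = $1075.
The remaining $120 (= $1195 − $1075) moves to coinsurance.
Traveler's 30% share of $120 is $36.
That puts the traveler's cost at $1075 + $36 = $1111 before any cap.
Total out-of-pocket so far would be $1725 + $1111 = $2836, below the $15750 cap — no reduction.

$1111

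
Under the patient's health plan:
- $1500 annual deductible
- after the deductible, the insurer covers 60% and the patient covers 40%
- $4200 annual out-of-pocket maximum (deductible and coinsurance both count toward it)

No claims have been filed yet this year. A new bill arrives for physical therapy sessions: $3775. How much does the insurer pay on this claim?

$1365

Nothing has been paid toward the $1500 deductible, so the first $1500 of this charge is applied there.
That leaves $3775 − $1500 = $2275 for coinsurance.
Patient's 40% share of $2275 is $910.
Patient responsibility before any cap: $1500 + $910 = $2410.
Cumulative spending $0 + $2410 = $2410 stays under the $4200 maximum.
The insurer covers the remainder: $3775 − $2410 = $1365.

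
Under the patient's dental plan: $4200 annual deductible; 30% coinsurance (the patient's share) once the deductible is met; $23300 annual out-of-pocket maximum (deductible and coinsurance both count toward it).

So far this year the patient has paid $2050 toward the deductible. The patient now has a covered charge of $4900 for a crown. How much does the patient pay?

Deductible still to meet: $4200 − $2050 = $2150.
The remaining $2750 (= $4900 − $2150) moves to coinsurance.
30% of $2750 = $825 falls to the patient.
That puts the patient's cost at $2150 + $825 = $2975 before any cap.
Total out-of-pocket so far would be $2050 + $2975 = $5025, below the $23300 cap — no reduction.

$2975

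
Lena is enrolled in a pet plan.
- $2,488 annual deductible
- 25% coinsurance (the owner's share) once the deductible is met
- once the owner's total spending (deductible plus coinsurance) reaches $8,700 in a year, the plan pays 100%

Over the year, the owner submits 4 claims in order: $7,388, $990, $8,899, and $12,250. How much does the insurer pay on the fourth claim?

$9,735.25

Claim 1 ($7,388): $2,488 finishes the deductible; $4,900 goes to coinsurance; coinsurance $4,900 × 25% = $1,225. Cost to owner: $3,713. OOP to date $3,713. Plan pays $7,388 − $3,713 = $3,675.
Claim 2 ($990): deductible already satisfied, so owner's share is 25% × $990 = $247.50. Cost to owner: $247.50. OOP to date $3,960.50. Insurer: $990 − $247.50 = $742.50.
Claim 3 ($8,899): deductible already satisfied, so owner's share is 25% × $8,899 = $2,224.75. Owner owes $2,224.75 (running OOP $6,185.25). Insurer: $8,899 − $2,224.75 = $6,674.25.
Claim 4 ($12,250): deductible already satisfied, so owner's share is 25% × $12,250 = $3,062.50. Adding that to $6,185.25 gives $9,247.75, past the $8,700 cap; owner pays only $8,700 − $6,185.25 = $2,514.75. Insurer: $12,250 − $2,514.75 = $9,735.25.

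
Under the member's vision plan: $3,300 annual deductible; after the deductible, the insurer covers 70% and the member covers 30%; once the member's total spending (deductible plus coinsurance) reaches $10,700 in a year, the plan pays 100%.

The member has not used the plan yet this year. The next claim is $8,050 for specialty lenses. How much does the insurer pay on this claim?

$3,325

Nothing has been paid toward the $3,300 deductible, so the first $3,300 of this charge is applied there.
That leaves $8,050 − $3,300 = $4,750 for coinsurance.
Member's 30% share of $4,750 is $1,425.
Member responsibility before any cap: $3,300 + $1,425 = $4,725.
Total out-of-pocket so far would be $0 + $4,725 = $4,725, below the $10,700 cap — no reduction.
The insurer covers the remainder: $8,050 − $4,725 = $3,325.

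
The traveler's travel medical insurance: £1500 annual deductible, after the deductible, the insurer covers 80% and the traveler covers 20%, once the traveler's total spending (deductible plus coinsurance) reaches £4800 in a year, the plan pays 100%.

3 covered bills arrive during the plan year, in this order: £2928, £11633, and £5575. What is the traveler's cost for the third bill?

Claim 1 (£2928): £1500 finishes the deductible; £1428 goes to coinsurance; traveler's 20% is £285.60. Traveler owes £1785.60 (running OOP £1785.60).
Claim 2 (£11633): 20% coinsurance on £11633 = £2326.60. Cost to traveler: £2326.60. OOP to date £4112.20.
Claim 3 (£5575): deductible already satisfied, so traveler's share is 20% × £5575 = £1115. That would push OOP to £5227.20, over the £4800 cap, so traveler pays £4800 − £4112.20 = £687.80.

£687.80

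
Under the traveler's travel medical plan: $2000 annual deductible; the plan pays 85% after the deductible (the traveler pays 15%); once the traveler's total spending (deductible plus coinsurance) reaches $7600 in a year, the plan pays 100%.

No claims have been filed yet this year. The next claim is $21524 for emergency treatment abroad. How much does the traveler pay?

The full $2000 deductible is still open; $2000 of this bill applies to it.
That leaves $21524 − $2000 = $19524 for coinsurance.
Traveler's 15% share of $19524 is $2928.60.
That puts the traveler's cost at $2000 + $2928.60 = $4928.60 before any cap.
Cumulative spending $0 + $4928.60 = $4928.60 stays under the $7600 maximum.

$4928.60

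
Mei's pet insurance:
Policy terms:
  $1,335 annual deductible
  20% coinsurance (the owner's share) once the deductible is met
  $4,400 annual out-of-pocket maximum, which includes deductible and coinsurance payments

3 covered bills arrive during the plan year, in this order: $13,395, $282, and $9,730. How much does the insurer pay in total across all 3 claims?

#1 ($13,395): $1,335 finishes the deductible; $12,060 goes to coinsurance; 20% of $12,060 = $2,412. Owner pays $3,747; OOP now $3,747. Plan pays $13,395 − $3,747 = $9,648.
#2 ($282): deductible met; 20% of $282 = $56.40. Owner owes $56.40 (running OOP $3,803.40). Insurer: $282 − $56.40 = $225.60.
#3 ($9,730): deductible met; 20% of $9,730 = $1,946. Adding that to $3,803.40 gives $5,749.40, past the $4,400 cap; owner pays only $4,400 − $3,803.40 = $596.60. Plan pays $9,730 − $596.60 = $9,133.40.
Insurer total: $9,648 + $225.60 + $9,133.40 = $19,007.

$19,007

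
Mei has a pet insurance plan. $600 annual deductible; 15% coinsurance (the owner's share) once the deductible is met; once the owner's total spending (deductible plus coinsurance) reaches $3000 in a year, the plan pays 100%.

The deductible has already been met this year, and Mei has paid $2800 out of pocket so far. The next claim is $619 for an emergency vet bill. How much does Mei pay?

$92.85

With the deductible met, the entire $619 is subject to coinsurance.
Coinsurance: $619 × 15% = $92.85.
Total out-of-pocket so far would be $2800 + $92.85 = $2892.85, below the $3000 cap — no reduction.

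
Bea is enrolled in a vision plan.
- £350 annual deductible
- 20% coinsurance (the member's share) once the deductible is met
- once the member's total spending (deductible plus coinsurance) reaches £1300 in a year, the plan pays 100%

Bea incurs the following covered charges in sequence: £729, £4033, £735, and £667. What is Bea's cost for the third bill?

£67.60

Claim 1 (£729): £350 finishes the deductible; £379 goes to coinsurance; coinsurance £379 × 20% = £75.80. Member owes £425.80 (running OOP £425.80).
Claim 2 (£4033): 20% coinsurance on £4033 = £806.60. Cost to member: £806.60. OOP to date £1232.40.
Claim 3 (£735): 20% coinsurance on £735 = £147. OOP would hit £1379.40 > £1300, so the cap limits the member to £1300 − £1232.40 = £67.60.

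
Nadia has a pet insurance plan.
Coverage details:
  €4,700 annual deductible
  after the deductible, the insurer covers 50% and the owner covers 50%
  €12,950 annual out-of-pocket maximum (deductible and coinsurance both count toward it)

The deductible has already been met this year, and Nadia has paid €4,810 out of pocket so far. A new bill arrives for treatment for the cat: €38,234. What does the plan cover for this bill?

With the deductible met, the entire €38,234 is subject to coinsurance.
Coinsurance: €38,234 × 50% = €19,117.
That would bring total out-of-pocket to €23,927, past the €12,950 cap. The owner is capped at €12,950 − €4,810 = €8,140 on this claim.
Insurer pays the balance: €38,234 − €8,140 = €30,094.

€30,094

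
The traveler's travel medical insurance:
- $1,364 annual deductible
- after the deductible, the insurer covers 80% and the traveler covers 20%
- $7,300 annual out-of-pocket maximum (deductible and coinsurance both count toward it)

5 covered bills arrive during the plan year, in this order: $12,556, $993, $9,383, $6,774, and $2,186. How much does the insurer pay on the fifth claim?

Bill 1, $12,556: $1,364 finishes the deductible; $11,192 goes to coinsurance; coinsurance $11,192 × 20% = $2,238.40. Traveler pays $3,602.40; OOP now $3,602.40. Insurer: $12,556 − $3,602.40 = $8,953.60.
Bill 2, $993: 20% coinsurance on $993 = $198.60. Cost to traveler: $198.60. OOP to date $3,801. Plan pays $993 − $198.60 = $794.40.
Bill 3, $9,383: 20% coinsurance on $9,383 = $1,876.60. Traveler owes $1,876.60 (running OOP $5,677.60). Insurer: $9,383 − $1,876.60 = $7,506.40.
Bill 4, $6,774: deductible already satisfied, so traveler's share is 20% × $6,774 = $1,354.80. Traveler owes $1,354.80 (running OOP $7,032.40). Plan pays $6,774 − $1,354.80 = $5,419.20.
Bill 5, $2,186: 20% coinsurance on $2,186 = $437.20. Adding that to $7,032.40 gives $7,469.60, past the $7,300 cap; traveler pays only $7,300 − $7,032.40 = $267.60. Insurer: $2,186 − $267.60 = $1,918.40.

$1,918.40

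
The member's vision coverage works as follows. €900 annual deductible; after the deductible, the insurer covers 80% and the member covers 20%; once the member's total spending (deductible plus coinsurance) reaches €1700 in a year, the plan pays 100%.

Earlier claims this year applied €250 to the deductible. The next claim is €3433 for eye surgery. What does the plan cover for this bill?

Deductible still to meet: €900 − €250 = €650.
That leaves €3433 − €650 = €2783 for coinsurance.
Member's 20% share of €2783 is €556.60.
So the member owes €650 + €556.60 = €1206.60 before any cap.
Total out-of-pocket so far would be €250 + €1206.60 = €1456.60, below the €1700 cap — no reduction.
The insurer covers the remainder: €3433 − €1206.60 = €2226.40.

€2226.40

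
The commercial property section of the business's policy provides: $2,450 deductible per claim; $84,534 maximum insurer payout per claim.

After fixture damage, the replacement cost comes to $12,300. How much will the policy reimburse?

$9,850

Subtract the deductible: $12,300 − $2,450 = $9,850.
$9,850 ≤ $84,534, so the limit doesn't bind; insurer pays $9,850.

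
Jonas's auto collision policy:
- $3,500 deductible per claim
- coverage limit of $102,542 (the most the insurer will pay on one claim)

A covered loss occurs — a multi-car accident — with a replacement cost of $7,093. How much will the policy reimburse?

$3,593

After the deductible, $7,093 − $3,500 = $3,593 remains.
That's under the $102,542 cap, so the insurer reimburses the full $3,593.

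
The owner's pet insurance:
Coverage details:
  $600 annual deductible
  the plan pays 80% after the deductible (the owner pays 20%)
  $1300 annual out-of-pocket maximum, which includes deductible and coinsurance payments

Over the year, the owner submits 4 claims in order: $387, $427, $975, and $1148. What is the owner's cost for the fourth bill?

Claim 1 ($387): fully absorbed by the deductible. Owner owes $387 (running OOP $387).
Claim 2 ($427): $213 to deductible, leaving $214; owner's 20% is $42.80. Cost to owner: $255.80. OOP to date $642.80.
Claim 3 ($975): deductible already satisfied, so owner's share is 20% × $975 = $195. Owner pays $195; OOP now $837.80.
Claim 4 ($1148): deductible already satisfied, so owner's share is 20% × $1148 = $229.60. Owner pays $229.60; OOP now $1067.40.

$229.60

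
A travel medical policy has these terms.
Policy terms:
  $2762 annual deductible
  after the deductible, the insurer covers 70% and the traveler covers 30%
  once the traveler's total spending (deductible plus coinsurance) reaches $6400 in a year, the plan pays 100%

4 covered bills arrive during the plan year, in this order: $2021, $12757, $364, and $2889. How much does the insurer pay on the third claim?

$330.80

#1 ($2021): all of it applies to the deductible. Traveler pays $2021; OOP now $2021. Plan pays $2021 − $2021 = $0.
#2 ($12757): deductible takes $741, $12016 remains; traveler's 30% is $3604.80. Traveler owes $4345.80 (running OOP $6366.80). Insurer: $12757 − $4345.80 = $8411.20.
#3 ($364): 30% coinsurance on $364 = $109.20. Adding that to $6366.80 gives $6476, past the $6400 cap; traveler pays only $6400 − $6366.80 = $33.20. Plan pays $364 − $33.20 = $330.80.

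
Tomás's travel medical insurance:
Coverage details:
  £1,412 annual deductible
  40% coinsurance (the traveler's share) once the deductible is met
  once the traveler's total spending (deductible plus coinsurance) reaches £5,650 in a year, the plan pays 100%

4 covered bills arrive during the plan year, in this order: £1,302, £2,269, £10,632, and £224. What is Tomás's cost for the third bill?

£3,374.40

#1 (£1,302): fully absorbed by the deductible. Cost to traveler: £1,302. OOP to date £1,302.
#2 (£2,269): £110 to deductible, leaving £2,159; 40% of £2,159 = £863.60. Cost to traveler: £973.60. OOP to date £2,275.60.
#3 (£10,632): deductible already satisfied, so traveler's share is 40% × £10,632 = £4,252.80. OOP would hit £6,528.40 > £5,650, so the cap limits the traveler to £5,650 − £2,275.60 = £3,374.40.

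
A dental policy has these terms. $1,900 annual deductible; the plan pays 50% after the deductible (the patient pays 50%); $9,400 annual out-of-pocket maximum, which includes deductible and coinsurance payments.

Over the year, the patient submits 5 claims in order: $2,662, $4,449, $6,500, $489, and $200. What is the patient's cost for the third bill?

Claim 1 ($2,662): deductible takes $1,900, $762 remains; 50% of $762 = $381. Patient pays $2,281; OOP now $2,281.
Claim 2 ($4,449): deductible met; 50% of $4,449 = $2,224.50. Patient pays $2,224.50; OOP now $4,505.50.
Claim 3 ($6,500): deductible met; 50% of $6,500 = $3,250. Patient pays $3,250; OOP now $7,755.50.

$3,250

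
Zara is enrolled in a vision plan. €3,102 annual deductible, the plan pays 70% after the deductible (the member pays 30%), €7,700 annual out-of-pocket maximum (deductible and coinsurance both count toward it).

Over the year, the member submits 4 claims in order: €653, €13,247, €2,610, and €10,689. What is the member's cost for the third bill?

€783

Claim 1 (€653): fully absorbed by the deductible. Member pays €653; OOP now €653.
Claim 2 (€13,247): deductible takes €2,449, €10,798 remains; 30% of €10,798 = €3,239.40. Member pays €5,688.40; OOP now €6,341.40.
Claim 3 (€2,610): deductible met; 30% of €2,610 = €783. Cost to member: €783. OOP to date €7,124.40.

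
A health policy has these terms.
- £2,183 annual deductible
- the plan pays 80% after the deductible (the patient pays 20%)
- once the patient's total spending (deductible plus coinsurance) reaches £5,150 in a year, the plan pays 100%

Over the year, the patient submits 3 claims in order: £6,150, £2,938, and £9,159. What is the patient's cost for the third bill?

£1,586

#1 (£6,150): £2,183 finishes the deductible; £3,967 goes to coinsurance; patient's 20% is £793.40. Patient owes £2,976.40 (running OOP £2,976.40).
#2 (£2,938): 20% coinsurance on £2,938 = £587.60. Cost to patient: £587.60. OOP to date £3,564.
#3 (£9,159): 20% coinsurance on £9,159 = £1,831.80. Adding that to £3,564 gives £5,395.80, past the £5,150 cap; patient pays only £5,150 − £3,564 = £1,586.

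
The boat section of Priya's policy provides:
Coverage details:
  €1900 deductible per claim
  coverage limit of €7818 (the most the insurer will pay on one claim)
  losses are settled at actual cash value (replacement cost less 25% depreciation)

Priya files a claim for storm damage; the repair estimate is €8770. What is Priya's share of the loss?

Actual cash value after 25% depreciation: €8770 × 75% = €6577.50.
Less the €1900 deductible: €6577.50 − €1900 = €4677.50.
€4677.50 is within the €7818 limit, so the insurer pays €4677.50.
Owner's share is the uncovered remainder: €8770 − €4677.50 = €4092.50.

€4092.50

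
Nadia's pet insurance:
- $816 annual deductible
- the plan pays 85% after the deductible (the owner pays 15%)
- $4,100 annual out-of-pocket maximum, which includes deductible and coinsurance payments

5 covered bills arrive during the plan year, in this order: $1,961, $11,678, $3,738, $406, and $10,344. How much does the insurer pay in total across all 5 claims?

Claim 1 ($1,961): $816 to deductible, leaving $1,145; 15% of $1,145 = $171.75. Owner owes $987.75 (running OOP $987.75). Plan pays $1,961 − $987.75 = $973.25.
Claim 2 ($11,678): deductible already satisfied, so owner's share is 15% × $11,678 = $1,751.70. Cost to owner: $1,751.70. OOP to date $2,739.45. Plan pays $11,678 − $1,751.70 = $9,926.30.
Claim 3 ($3,738): deductible met; 15% of $3,738 = $560.70. Owner pays $560.70; OOP now $3,300.15. Insurer: $3,738 − $560.70 = $3,177.30.
Claim 4 ($406): 15% coinsurance on $406 = $60.90. Owner owes $60.90 (running OOP $3,361.05). Insurer: $406 − $60.90 = $345.10.
Claim 5 ($10,344): deductible met; 15% of $10,344 = $1,551.60. OOP would hit $4,912.65 > $4,100, so the cap limits the owner to $4,100 − $3,361.05 = $738.95. Insurer: $10,344 − $738.95 = $9,605.05.
Insurer total: $973.25 + $9,926.30 + $3,177.30 + $345.10 + $9,605.05 = $24,027.

$24,027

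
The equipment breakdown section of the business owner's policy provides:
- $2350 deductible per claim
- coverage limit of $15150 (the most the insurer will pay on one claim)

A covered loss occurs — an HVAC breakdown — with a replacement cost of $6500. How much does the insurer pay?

After the deductible, $6500 − $2350 = $4150 remains.
$4150 is within the $15150 limit, so the insurer pays $4150.

$4150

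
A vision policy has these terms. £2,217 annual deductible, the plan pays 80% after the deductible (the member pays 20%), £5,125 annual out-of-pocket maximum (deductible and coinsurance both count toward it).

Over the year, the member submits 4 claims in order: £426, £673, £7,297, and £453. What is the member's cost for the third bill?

Bill 1, £426: entire amount goes to the deductible. Member pays £426; OOP now £426.
Bill 2, £673: all of it applies to the deductible. Member owes £673 (running OOP £1,099).
Bill 3, £7,297: £1,118 finishes the deductible; £6,179 goes to coinsurance; coinsurance £6,179 × 20% = £1,235.80. Member owes £2,353.80 (running OOP £3,452.80).

£2,353.80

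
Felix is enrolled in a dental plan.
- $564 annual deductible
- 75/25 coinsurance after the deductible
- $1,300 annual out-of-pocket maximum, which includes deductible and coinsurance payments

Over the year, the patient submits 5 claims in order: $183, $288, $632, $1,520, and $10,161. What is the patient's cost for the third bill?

Bill 1, $183: fully absorbed by the deductible. Patient pays $183; OOP now $183.
Bill 2, $288: entire amount goes to the deductible. Cost to patient: $288. OOP to date $471.
Bill 3, $632: $93 to deductible, leaving $539; coinsurance $539 × 25% = $134.75. Patient pays $227.75; OOP now $698.75.

$227.75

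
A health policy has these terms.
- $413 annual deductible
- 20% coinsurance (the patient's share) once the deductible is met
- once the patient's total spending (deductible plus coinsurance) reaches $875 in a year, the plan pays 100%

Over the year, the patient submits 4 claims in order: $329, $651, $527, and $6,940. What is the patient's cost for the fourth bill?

$243.20

Claim 1 ($329): all of it applies to the deductible. Patient owes $329 (running OOP $329).
Claim 2 ($651): $84 finishes the deductible; $567 goes to coinsurance; coinsurance $567 × 20% = $113.40. Cost to patient: $197.40. OOP to date $526.40.
Claim 3 ($527): 20% coinsurance on $527 = $105.40. Cost to patient: $105.40. OOP to date $631.80.
Claim 4 ($6,940): deductible met; 20% of $6,940 = $1,388. OOP would hit $2,019.80 > $875, so the cap limits the patient to $875 − $631.80 = $243.20.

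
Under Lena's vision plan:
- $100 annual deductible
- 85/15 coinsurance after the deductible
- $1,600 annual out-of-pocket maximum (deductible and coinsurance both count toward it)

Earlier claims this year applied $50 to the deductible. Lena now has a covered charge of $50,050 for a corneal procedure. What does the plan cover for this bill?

$48,500

Remaining deductible: $100 − $50 = $50.
The remaining $50,000 (= $50,050 − $50) moves to coinsurance.
Member's 15% share of $50,000 is $7,500.
So the member owes $50 + $7,500 = $7,550 before any cap.
Year-to-date out-of-pocket would reach $50 + $7,550 = $7,600, above the $1,600 maximum, so the member pays only $1,600 − $50 = $1,550.
Insurer pays the balance: $50,050 − $1,550 = $48,500.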